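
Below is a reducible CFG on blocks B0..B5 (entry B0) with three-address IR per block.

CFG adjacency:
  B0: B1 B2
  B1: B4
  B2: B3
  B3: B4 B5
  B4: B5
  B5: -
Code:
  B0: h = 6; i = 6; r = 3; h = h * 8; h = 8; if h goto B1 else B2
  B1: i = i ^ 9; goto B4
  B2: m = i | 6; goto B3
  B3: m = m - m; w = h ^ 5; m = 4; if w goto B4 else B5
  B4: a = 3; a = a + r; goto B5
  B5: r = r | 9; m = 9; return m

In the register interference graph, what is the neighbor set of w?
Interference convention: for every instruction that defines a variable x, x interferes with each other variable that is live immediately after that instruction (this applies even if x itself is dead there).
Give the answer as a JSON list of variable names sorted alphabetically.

Answer: ["m", "r"]

Analysis:
def/use:
  B0: {h,i,r} / ∅
  B1: {i} / {i}
  B2: {m} / {i}
  B3: {m,w} / {h,m}
  B4: {a} / {r}
  B5: {m,r} / {r}

Backward fixpoint:
  B0: in=∅ out={h,i,r}
  B1: in={i,r} out={r}
  B2: in={h,i,r} out={h,m,r}
  B3: in={h,m,r} out={r}
  B4: in={r} out={r}
  B5: in={r} out=∅

Interfere edges:
  a — {r}
  h — {i,m,r}
  i — {h,r}
  m — {h,r,w}
  r — {a,h,i,m,w}
  w — {m,r}

N(w) = ["m", "r"]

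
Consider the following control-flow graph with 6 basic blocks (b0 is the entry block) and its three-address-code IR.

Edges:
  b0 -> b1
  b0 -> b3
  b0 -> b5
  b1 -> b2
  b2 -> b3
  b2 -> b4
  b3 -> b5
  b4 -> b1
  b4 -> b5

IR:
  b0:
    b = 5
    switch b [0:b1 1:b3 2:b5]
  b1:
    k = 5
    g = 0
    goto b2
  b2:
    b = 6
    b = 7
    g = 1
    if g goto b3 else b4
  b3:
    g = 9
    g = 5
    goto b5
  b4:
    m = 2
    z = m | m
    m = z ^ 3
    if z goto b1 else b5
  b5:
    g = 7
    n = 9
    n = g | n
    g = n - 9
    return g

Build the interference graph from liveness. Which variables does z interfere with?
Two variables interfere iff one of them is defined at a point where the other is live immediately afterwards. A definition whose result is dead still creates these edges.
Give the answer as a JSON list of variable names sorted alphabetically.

def/use:
  b0: {b} / ∅
  b1: {g,k} / ∅
  b2: {b,g} / ∅
  b3: {g} / ∅
  b4: {m,z} / ∅
  b5: {g,n} / ∅

Backward fixpoint:
  b0: in=∅ out=∅
  b1: in=∅ out=∅
  b2: in=∅ out=∅
  b3: in=∅ out=∅
  b4: in=∅ out=∅
  b5: in=∅ out=∅

Interfere edges:
  b — ∅
  g — {n}
  k — ∅
  m — {z}
  n — {g}
  z — {m}

N(z) = ["m"]

Answer: ["m"]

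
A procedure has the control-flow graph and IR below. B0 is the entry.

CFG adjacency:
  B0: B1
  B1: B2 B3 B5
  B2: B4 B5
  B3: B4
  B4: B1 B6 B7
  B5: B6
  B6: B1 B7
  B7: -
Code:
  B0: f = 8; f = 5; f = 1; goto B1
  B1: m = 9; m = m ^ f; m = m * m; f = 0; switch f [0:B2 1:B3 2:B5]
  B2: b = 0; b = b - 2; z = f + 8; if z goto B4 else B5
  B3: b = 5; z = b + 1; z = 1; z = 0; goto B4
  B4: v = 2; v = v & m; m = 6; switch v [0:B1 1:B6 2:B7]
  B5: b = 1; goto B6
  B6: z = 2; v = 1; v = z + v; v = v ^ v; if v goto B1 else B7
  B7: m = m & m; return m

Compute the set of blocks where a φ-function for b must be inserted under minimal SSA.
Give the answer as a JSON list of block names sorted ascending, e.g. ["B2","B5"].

idom tree: B1←B0 B2←B1 B3←B1 B4←B1 B5←B1 B6←B1 B7←B1
Dom∩ at merges:
  B1: preds {B0,B4,B6}: {B0} ∩ {B0,B1,B4} ∩ {B0,B1,B6} = {B0}; idom=B0
  B4: preds {B2,B3}: {B0,B1,B2} ∩ {B0,B1,B3} = {B0,B1}; idom=B1
  B5: preds {B1,B2}: {B0,B1} ∩ {B0,B1,B2} = {B0,B1}; idom=B1
  B6: preds {B4,B5}: {B0,B1,B4} ∩ {B0,B1,B5} = {B0,B1}; idom=B1
  B7: preds {B4,B6}: {B0,B1,B4} ∩ {B0,B1,B6} = {B0,B1}; idom=B1

DF walk-up:
  B1←B0: walk · to B0
  B1←B4: walk B4→B1 to B0
  B1←B6: walk B6→B1 to B0
  B4←B2: walk B2 to B1
  B4←B3: walk B3 to B1
  B5←B1: walk · to B1
  B5←B2: walk B2 to B1
  B6←B4: walk B4 to B1
  B6←B5: walk B5 to B1
  B7←B4: walk B4 to B1
  B7←B6: walk B6 to B1
  B0 → ∅
  B1 → {B1}
  B2 → {B4,B5}
  B3 → {B4}
  B4 → {B1,B6,B7}
  B5 → {B6}
  B6 → {B1,B7}
  B7 → ∅

φ for b: defs {B2,B3,B5}
  DF⁺ = {B1,B4,B5,B6,B7}

Answer: ["B1", "B4", "B5", "B6", "B7"]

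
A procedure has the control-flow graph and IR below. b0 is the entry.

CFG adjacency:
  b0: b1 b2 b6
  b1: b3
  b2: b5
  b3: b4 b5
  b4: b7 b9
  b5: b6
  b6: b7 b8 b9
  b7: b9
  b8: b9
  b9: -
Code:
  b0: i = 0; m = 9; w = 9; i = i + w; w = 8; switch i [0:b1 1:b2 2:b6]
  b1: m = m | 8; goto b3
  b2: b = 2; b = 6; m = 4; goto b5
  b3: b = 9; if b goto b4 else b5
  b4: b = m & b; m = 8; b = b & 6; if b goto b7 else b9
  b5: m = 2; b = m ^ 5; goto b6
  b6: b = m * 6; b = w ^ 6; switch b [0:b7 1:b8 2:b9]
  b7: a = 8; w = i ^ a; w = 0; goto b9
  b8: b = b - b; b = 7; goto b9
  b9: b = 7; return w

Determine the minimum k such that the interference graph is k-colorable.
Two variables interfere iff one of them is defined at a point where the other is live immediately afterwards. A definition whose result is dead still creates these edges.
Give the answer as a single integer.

def/use:
  b0: def={i,m,w} ue=∅
  b1: def={m} ue={m}
  b2: def={b,m} ue=∅
  b3: def={b} ue=∅
  b4: def={b,m} ue={b,m}
  b5: def={b,m} ue=∅
  b6: def={b} ue={m,w}
  b7: def={a,w} ue={i}
  b8: def={b} ue={b}
  b9: def={b} ue={w}

Liveness:
  b0 li=∅ lo={i,m,w}
  b1 li={i,m,w} lo={i,m,w}
  b2 li={i,w} lo={i,w}
  b3 li={i,m,w} lo={b,i,m,w}
  b4 li={b,i,m,w} lo={i,w}
  b5 li={i,w} lo={i,m,w}
  b6 li={i,m,w} lo={b,i,w}
  b7 li={i} lo={w}
  b8 li={b,w} lo={w}
  b9 li={w} lo=∅

Interference:
  a: {i}
  b: {i,m,w}
  i: {a,b,m,w}
  m: {b,i,w}
  w: {b,i,m}

Colouring:
  {b,i,m,w} pairwise interfere (4-clique) ⇒ χ ≥ 4
  assign a→r1 b→r1 i→r0 m→r2 w→r3 — no edge inside a register ⇒ χ ≤ 4
  χ = 4

Answer: 4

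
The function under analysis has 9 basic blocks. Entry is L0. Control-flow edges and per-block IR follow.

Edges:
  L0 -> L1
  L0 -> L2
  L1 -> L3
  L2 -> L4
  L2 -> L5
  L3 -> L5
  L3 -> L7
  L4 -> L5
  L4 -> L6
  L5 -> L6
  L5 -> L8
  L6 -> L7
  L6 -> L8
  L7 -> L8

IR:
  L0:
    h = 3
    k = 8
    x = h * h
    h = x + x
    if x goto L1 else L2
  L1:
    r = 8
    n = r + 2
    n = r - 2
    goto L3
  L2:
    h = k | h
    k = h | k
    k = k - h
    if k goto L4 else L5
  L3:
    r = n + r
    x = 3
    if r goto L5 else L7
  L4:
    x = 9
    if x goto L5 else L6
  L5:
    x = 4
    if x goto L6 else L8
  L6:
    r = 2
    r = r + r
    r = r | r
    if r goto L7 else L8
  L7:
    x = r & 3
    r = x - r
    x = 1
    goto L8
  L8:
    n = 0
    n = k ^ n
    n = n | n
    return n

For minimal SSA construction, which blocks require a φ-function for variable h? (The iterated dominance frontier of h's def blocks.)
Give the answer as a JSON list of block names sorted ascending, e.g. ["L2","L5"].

Answer: ["L5", "L6", "L7", "L8"]

Derivation:
idom tree: L1←L0 L2←L0 L3←L1 L4←L2 L5←L0 L6←L0 L7←L0 L8←L0
Dom∩ at merges:
  L5: preds {L2,L3,L4}: {L0,L2} ∩ {L0,L1,L3} ∩ {L0,L2,L4} = {L0}; idom=L0
  L6: preds {L4,L5}: {L0,L2,L4} ∩ {L0,L5} = {L0}; idom=L0
  L7: preds {L3,L6}: {L0,L1,L3} ∩ {L0,L6} = {L0}; idom=L0
  L8: preds {L5,L6,L7}: {L0,L5} ∩ {L0,L6} ∩ {L0,L7} = {L0}; idom=L0

DF walk-up:
  L5←L2: walk L2 to L0
  L5←L3: walk L3→L1 to L0
  L5←L4: walk L4→L2 to L0
  L6←L4: walk L4→L2 to L0
  L6←L5: walk L5 to L0
  L7←L3: walk L3→L1 to L0
  L7←L6: walk L6 to L0
  L8←L5: walk L5 to L0
  L8←L6: walk L6 to L0
  L8←L7: walk L7 to L0
  DF(L0)=∅
  DF(L1)={L5,L7}
  DF(L2)={L5,L6}
  DF(L3)={L5,L7}
  DF(L4)={L5,L6}
  DF(L5)={L6,L8}
  DF(L6)={L7,L8}
  DF(L7)={L8}
  DF(L8)=∅

φ for h: defs {L0,L2}
  DF⁺ = {L5,L6,L7,L8}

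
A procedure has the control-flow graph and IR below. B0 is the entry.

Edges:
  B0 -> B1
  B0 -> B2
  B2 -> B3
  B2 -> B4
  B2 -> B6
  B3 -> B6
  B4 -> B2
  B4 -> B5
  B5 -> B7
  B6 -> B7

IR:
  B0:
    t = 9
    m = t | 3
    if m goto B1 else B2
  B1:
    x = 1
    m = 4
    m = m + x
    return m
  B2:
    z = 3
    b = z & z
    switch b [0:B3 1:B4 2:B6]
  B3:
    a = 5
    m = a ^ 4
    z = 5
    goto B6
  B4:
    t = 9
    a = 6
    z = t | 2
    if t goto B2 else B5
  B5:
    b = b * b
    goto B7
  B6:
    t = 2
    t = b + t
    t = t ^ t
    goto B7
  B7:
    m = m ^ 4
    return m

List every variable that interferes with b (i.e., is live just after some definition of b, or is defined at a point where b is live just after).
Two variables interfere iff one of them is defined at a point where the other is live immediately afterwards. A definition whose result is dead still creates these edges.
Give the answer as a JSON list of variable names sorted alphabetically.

Answer: ["a", "m", "t", "z"]

Analysis:
Block summaries:
  B0 def {m,t} use ∅
  B1 def {m,x} use ∅
  B2 def {b,z} use ∅
  B3 def {a,m,z} use ∅
  B4 def {a,t,z} use ∅
  B5 def {b} use {b}
  B6 def {t} use {b}
  B7 def {m} use {m}

Backward fixpoint:
  B0: in=∅ out={m}
  B1: in=∅ out=∅
  B2: in={m} out={b,m}
  B3: in={b} out={b,m}
  B4: in={b,m} out={b,m}
  B5: in={b,m} out={m}
  B6: in={b,m} out={m}
  B7: in={m} out=∅

Interfere edges:
  a — {b,m,t}
  b — {a,m,t,z}
  m — {a,b,t,x,z}
  t — {a,b,m,z}
  x — {m}
  z — {b,m,t}

N(b) = ["a", "m", "t", "z"]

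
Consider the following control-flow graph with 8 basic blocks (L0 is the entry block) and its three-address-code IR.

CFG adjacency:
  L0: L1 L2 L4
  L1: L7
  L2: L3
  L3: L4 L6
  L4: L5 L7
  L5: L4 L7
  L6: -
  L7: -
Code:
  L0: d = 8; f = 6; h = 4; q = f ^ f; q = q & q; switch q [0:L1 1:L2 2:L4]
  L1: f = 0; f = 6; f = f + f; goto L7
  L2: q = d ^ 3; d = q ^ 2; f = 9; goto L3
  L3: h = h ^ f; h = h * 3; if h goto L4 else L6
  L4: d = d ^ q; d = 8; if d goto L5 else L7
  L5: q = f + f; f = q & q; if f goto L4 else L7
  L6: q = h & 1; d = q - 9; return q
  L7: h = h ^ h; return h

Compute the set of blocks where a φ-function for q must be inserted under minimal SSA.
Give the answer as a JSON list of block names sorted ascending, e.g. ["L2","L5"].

idom tree: L1←L0 L2←L0 L3←L2 L4←L0 L5←L4 L6←L3 L7←L0
Dom at joins:
  L4: preds {L0,L3,L5}: {L0} ∩ {L0,L2,L3} ∩ {L0,L4,L5} = {L0}; idom=L0
  L7: preds {L1,L4,L5}: {L0,L1} ∩ {L0,L4} ∩ {L0,L4,L5} = {L0}; idom=L0

DF walk-up:
  join L4 pred L0: · stop@L0
  join L4 pred L3: L3→L2 stop@L0
  join L4 pred L5: L5→L4 stop@L0
  join L7 pred L1: L1 stop@L0
  join L7 pred L4: L4 stop@L0
  join L7 pred L5: L5→L4 stop@L0
  DF(L0)=∅
  DF(L1)={L7}
  DF(L2)={L4}
  DF(L3)={L4}
  DF(L4)={L4,L7}
  DF(L5)={L4,L7}
  DF(L6)=∅
  DF(L7)=∅

φ for q: defs {L0,L2,L5,L6}
  DF⁺ = {L4,L7}

Answer: ["L4", "L7"]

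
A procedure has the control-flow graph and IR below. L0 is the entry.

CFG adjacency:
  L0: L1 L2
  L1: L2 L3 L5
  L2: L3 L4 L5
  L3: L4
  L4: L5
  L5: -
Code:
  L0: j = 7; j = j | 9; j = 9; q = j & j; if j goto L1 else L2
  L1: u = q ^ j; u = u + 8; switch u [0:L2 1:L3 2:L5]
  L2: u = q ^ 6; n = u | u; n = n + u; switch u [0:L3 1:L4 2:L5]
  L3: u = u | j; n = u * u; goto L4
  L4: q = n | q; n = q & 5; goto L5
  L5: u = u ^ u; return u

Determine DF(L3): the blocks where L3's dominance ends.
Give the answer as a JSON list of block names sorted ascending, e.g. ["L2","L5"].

idom tree: L1←L0 L2←L0 L3←L0 L4←L0 L5←L0
Join-block Dom:
  L2: preds {L0,L1}: {L0} ∩ {L0,L1} = {L0}; idom=L0
  L3: preds {L1,L2}: {L0,L1} ∩ {L0,L2} = {L0}; idom=L0
  L4: preds {L2,L3}: {L0,L2} ∩ {L0,L3} = {L0}; idom=L0
  L5: preds {L1,L2,L4}: {L0,L1} ∩ {L0,L2} ∩ {L0,L4} = {L0}; idom=L0

DF walk-up:
  L2←L0: walk · to L0
  L2←L1: walk L1 to L0
  L3←L1: walk L1 to L0
  L3←L2: walk L2 to L0
  L4←L2: walk L2 to L0
  L4←L3: walk L3 to L0
  L5←L1: walk L1 to L0
  L5←L2: walk L2 to L0
  L5←L4: walk L4 to L0
  L0 → ∅
  L1 → {L2,L3,L5}
  L2 → {L3,L4,L5}
  L3 → {L4}
  L4 → {L5}
  L5 → ∅

DF(L3) = ["L4"]

Answer: ["L4"]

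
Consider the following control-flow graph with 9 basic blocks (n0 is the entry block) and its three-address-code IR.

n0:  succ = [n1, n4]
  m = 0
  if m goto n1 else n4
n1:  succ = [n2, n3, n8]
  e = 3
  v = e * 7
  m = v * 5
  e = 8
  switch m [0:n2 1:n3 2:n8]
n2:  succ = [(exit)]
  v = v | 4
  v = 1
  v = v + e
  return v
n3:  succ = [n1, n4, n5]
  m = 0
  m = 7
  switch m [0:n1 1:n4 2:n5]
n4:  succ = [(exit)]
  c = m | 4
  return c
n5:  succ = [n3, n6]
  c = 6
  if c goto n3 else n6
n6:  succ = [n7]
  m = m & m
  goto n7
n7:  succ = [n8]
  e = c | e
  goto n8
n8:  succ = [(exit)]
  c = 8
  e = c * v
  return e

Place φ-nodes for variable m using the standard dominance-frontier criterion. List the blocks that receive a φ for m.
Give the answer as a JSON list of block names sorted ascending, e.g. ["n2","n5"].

idom tree: n1←n0 n2←n1 n3←n1 n4←n0 n5←n3 n6←n5 n7←n6 n8←n1
Join-block Dom:
  n1: preds {n0,n3}: {n0} ∩ {n0,n1,n3} = {n0}; idom=n0
  n3: preds {n1,n5}: {n0,n1} ∩ {n0,n1,n3,n5} = {n0,n1}; idom=n1
  n4: preds {n0,n3}: {n0} ∩ {n0,n1,n3} = {n0}; idom=n0
  n8: preds {n1,n7}: {n0,n1} ∩ {n0,n1,n3,n5,n6,n7} = {n0,n1}; idom=n1

DF derivation:
  join n1 pred n0: · stop@n0
  join n1 pred n3: n3→n1 stop@n0
  join n3 pred n1: · stop@n1
  join n3 pred n5: n5→n3 stop@n1
  join n4 pred n0: · stop@n0
  join n4 pred n3: n3→n1 stop@n0
  join n8 pred n1: · stop@n1
  join n8 pred n7: n7→n6→n5→n3 stop@n1
  n0 → ∅
  n1 → {n1,n4}
  n2 → ∅
  n3 → {n1,n3,n4,n8}
  n4 → ∅
  n5 → {n3,n8}
  n6 → {n8}
  n7 → {n8}
  n8 → ∅

φ for m: defs {n0,n1,n3,n6}
  DF⁺ = {n1,n3,n4,n8}

Answer: ["n1", "n3", "n4", "n8"]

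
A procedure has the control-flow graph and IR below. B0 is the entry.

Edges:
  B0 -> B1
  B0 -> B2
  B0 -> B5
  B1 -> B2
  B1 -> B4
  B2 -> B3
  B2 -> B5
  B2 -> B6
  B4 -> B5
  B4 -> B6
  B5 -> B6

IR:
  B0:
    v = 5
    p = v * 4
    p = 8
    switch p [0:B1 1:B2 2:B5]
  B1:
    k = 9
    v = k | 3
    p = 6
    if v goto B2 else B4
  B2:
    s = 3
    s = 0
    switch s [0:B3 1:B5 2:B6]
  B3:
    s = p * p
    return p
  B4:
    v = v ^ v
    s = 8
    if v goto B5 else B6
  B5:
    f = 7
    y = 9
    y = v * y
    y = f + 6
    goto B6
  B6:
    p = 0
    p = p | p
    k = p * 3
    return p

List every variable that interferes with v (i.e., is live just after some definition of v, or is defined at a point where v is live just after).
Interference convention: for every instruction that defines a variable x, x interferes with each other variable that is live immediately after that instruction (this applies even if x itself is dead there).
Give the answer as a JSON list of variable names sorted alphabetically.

Answer: ["f", "p", "s", "y"]

Analysis:
Per-block:
  B0 def {p,v} use ∅
  B1 def {k,p,v} use ∅
  B2 def {s} use ∅
  B3 def {s} use {p}
  B4 def {s,v} use {v}
  B5 def {f,y} use {v}
  B6 def {k,p} use ∅

Backward fixpoint:
  B0: in=∅ out={p,v}
  B1: in=∅ out={p,v}
  B2: in={p,v} out={p,v}
  B3: in={p} out=∅
  B4: in={v} out={v}
  B5: in={v} out=∅
  B6: in=∅ out=∅

Interference:
  f: {v,y}
  k: {p}
  p: {k,s,v}
  s: {p,v}
  v: {f,p,s,y}
  y: {f,v}

N(v) = ["f", "p", "s", "y"]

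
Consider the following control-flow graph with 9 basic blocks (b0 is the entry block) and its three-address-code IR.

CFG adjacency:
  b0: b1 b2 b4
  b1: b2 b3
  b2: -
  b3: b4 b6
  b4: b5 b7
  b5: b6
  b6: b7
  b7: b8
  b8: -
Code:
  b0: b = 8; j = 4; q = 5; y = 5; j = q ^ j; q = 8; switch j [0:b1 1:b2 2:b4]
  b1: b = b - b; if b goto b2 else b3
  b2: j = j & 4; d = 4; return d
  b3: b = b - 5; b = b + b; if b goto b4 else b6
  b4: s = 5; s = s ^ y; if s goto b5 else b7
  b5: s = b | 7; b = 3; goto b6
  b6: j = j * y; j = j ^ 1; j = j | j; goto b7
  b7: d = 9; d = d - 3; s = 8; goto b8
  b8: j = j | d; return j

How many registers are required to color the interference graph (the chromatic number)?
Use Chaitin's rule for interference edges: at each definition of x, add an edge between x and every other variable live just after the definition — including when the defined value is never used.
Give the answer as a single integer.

Per-block:
  b0 def {b,j,q,y} use ∅
  b1 def {b} use {b}
  b2 def {d,j} use {j}
  b3 def {b} use {b}
  b4 def {s} use {y}
  b5 def {b,s} use {b}
  b6 def {j} use {j,y}
  b7 def {d,s} use ∅
  b8 def {j} use {d,j}

Live sets:
  live b0: ∅→{b,j,y}
  live b1: {b,j,y}→{b,j,y}
  live b2: {j}→∅
  live b3: {b,j,y}→{b,j,y}
  live b4: {b,j,y}→{b,j,y}
  live b5: {b,j,y}→{j,y}
  live b6: {j,y}→{j}
  live b7: {j}→{d,j}
  live b8: {d,j}→∅

Conflict graph:
  b: {j,q,s,y}
  d: {j,s}
  j: {b,d,q,s,y}
  q: {b,j,y}
  s: {b,d,j,y}
  y: {b,j,q,s}

Chromatic number:
  {b,j,q,y} pairwise interfere (4-clique) ⇒ χ ≥ 4
  4-colouring: R0={j}  R1={b,d}  R2={q,s}  R3={y}
  χ = 4

Answer: 4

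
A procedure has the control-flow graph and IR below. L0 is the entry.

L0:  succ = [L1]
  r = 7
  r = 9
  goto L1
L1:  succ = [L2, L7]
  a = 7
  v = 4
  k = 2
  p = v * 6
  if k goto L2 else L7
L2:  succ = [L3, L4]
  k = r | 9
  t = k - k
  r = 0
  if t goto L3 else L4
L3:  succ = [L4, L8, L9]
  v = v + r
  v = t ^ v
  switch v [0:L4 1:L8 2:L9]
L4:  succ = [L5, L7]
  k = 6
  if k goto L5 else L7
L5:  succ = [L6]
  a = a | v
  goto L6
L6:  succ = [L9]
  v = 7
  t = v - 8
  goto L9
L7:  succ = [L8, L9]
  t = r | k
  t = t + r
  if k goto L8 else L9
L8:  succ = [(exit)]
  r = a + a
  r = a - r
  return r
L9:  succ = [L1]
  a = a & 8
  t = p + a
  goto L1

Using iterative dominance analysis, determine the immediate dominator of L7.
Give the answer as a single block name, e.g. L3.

Answer: L1

Working:
idom tree: L1←L0 L2←L1 L3←L2 L4←L2 L5←L4 L6←L5 L7←L1 L8←L1 L9←L1
Dom at joins:
  L1: preds {L0,L9}: {L0} ∩ {L0,L1,L9} = {L0}; idom=L0
  L4: preds {L2,L3}: {L0,L1,L2} ∩ {L0,L1,L2,L3} = {L0,L1,L2}; idom=L2
  L7: preds {L1,L4}: {L0,L1} ∩ {L0,L1,L2,L4} = {L0,L1}; idom=L1
  L8: preds {L3,L7}: {L0,L1,L2,L3} ∩ {L0,L1,L7} = {L0,L1}; idom=L1
  L9: preds {L3,L6,L7}: {L0,L1,L2,L3} ∩ {L0,L1,L2,L4,L5,L6} ∩ {L0,L1,L7} = {L0,L1}; idom=L1

idom(L7) = L1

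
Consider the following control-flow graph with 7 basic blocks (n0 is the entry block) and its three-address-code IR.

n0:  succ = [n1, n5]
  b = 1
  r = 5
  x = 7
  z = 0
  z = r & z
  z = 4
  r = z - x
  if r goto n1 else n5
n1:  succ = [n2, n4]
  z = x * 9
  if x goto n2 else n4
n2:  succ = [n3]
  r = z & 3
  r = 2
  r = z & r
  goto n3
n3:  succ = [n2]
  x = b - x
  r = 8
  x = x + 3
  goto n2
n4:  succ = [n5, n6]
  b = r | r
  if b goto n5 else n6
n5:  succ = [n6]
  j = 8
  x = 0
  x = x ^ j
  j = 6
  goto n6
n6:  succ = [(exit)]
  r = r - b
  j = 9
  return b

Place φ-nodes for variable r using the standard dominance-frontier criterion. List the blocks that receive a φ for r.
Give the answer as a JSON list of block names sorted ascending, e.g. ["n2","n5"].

Answer: ["n2"]

Derivation:
idom tree: n1←n0 n2←n1 n3←n2 n4←n1 n5←n0 n6←n0
Dom at joins:
  n2: preds {n1,n3}: {n0,n1} ∩ {n0,n1,n2,n3} = {n0,n1}; idom=n1
  n5: preds {n0,n4}: {n0} ∩ {n0,n1,n4} = {n0}; idom=n0
  n6: preds {n4,n5}: {n0,n1,n4} ∩ {n0,n5} = {n0}; idom=n0

Frontier:
  join n2 pred n1: · stop@n1
  join n2 pred n3: n3→n2 stop@n1
  join n5 pred n0: · stop@n0
  join n5 pred n4: n4→n1 stop@n0
  join n6 pred n4: n4→n1 stop@n0
  join n6 pred n5: n5 stop@n0
  n0 → ∅
  n1 → {n5,n6}
  n2 → {n2}
  n3 → {n2}
  n4 → {n5,n6}
  n5 → {n6}
  n6 → ∅

φ for r: defs {n0,n2,n3,n6}
  DF⁺ = {n2}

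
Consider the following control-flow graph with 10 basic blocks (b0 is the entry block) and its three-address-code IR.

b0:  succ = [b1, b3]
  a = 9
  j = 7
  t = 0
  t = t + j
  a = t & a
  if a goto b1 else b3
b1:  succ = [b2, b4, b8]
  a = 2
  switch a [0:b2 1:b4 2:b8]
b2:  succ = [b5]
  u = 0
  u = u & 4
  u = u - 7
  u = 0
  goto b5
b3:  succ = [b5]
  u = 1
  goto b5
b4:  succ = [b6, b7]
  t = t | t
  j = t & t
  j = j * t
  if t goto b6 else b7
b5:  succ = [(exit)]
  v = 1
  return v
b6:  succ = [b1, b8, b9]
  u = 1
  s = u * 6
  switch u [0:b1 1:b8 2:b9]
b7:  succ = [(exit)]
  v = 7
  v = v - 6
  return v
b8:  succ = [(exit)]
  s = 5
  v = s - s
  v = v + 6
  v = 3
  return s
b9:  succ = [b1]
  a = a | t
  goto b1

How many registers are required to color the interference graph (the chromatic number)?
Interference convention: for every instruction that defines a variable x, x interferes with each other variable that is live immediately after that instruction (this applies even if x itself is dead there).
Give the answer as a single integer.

def/use:
  b0 def {a,j,t} use ∅
  b1 def {a} use ∅
  b2 def {u} use ∅
  b3 def {u} use ∅
  b4 def {j,t} use {t}
  b5 def {v} use ∅
  b6 def {s,u} use ∅
  b7 def {v} use ∅
  b8 def {s,v} use ∅
  b9 def {a} use {a,t}

Live sets:
  b0: in=∅ out={t}
  b1: in={t} out={a,t}
  b2: in=∅ out=∅
  b3: in=∅ out=∅
  b4: in={a,t} out={a,t}
  b5: in=∅ out=∅
  b6: in={a,t} out={a,t}
  b7: in=∅ out=∅
  b8: in=∅ out=∅
  b9: in={a,t} out={t}

Interfere edges:
  a: {j,s,t,u}
  j: {a,t}
  s: {a,t,u,v}
  t: {a,j,s,u}
  u: {a,s,t}
  v: {s}

Chromatic number:
  lower bound: {a,s,t,u} mutually conflict ⇒ χ ≥ 4
  4-colouring: r0={a,v}  r1={j,s}  r2={t}  r3={u}
  χ = 4

Answer: 4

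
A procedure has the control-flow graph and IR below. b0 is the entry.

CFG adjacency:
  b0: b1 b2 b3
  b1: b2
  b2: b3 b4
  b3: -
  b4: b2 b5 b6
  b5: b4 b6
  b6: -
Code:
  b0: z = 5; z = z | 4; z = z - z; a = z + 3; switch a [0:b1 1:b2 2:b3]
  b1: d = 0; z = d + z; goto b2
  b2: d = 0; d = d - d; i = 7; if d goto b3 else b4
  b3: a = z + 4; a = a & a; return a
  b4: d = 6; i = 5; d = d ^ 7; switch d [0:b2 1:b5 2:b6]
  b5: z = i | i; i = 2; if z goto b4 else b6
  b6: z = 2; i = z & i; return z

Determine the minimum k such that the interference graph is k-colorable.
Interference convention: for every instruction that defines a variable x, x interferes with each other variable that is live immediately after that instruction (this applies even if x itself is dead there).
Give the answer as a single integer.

Answer: 3

Derivation:
Block summaries:
  b0: def={a,z} ue=∅
  b1: def={d,z} ue={z}
  b2: def={d,i} ue=∅
  b3: def={a} ue={z}
  b4: def={d,i} ue=∅
  b5: def={i,z} ue={i}
  b6: def={i,z} ue={i}

Backward fixpoint:
  b0 li=∅ lo={z}
  b1 li={z} lo={z}
  b2 li={z} lo={z}
  b3 li={z} lo=∅
  b4 li={z} lo={i,z}
  b5 li={i} lo={i,z}
  b6 li={i} lo=∅

Interfere edges:
  a↔{z}
  d↔{i,z}
  i↔{d,z}
  z↔{a,d,i}

Registers:
  lower bound: {d,i,z} mutually conflict ⇒ χ ≥ 3
  3-colouring: R0={z}  R1={a,d}  R2={i}
  χ = 3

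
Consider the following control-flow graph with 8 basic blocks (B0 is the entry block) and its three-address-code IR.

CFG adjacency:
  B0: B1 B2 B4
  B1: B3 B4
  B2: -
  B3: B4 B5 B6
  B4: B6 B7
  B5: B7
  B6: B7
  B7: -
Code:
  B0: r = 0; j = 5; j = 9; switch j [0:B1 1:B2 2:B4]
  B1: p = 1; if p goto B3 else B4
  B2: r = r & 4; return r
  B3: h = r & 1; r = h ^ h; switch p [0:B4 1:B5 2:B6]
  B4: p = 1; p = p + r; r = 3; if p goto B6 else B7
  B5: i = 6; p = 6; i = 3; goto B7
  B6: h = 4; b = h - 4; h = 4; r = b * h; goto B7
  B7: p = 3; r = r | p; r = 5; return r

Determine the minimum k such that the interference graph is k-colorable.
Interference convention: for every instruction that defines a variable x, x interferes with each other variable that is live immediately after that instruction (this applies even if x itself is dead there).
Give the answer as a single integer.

def/use:
  B0 def {j,r} use ∅
  B1 def {p} use ∅
  B2 def {r} use {r}
  B3 def {h,r} use {p,r}
  B4 def {p,r} use {r}
  B5 def {i,p} use ∅
  B6 def {b,h,r} use ∅
  B7 def {p,r} use {r}

Backward fixpoint:
  B0 li=∅ lo={r}
  B1 li={r} lo={p,r}
  B2 li={r} lo=∅
  B3 li={p,r} lo={r}
  B4 li={r} lo={r}
  B5 li={r} lo={r}
  B6 li=∅ lo={r}
  B7 li={r} lo=∅

Interfere edges:
  b↔{h}
  h↔{b,p}
  i↔{r}
  j↔{r}
  p↔{h,r}
  r↔{i,j,p}

Chromatic number:
  lower bound: {b,h} mutually conflict ⇒ χ ≥ 2
  assign b→R1 h→R0 i→R1 j→R1 p→R1 r→R0 — no edge inside a register ⇒ χ ≤ 2
  χ = 2

Answer: 2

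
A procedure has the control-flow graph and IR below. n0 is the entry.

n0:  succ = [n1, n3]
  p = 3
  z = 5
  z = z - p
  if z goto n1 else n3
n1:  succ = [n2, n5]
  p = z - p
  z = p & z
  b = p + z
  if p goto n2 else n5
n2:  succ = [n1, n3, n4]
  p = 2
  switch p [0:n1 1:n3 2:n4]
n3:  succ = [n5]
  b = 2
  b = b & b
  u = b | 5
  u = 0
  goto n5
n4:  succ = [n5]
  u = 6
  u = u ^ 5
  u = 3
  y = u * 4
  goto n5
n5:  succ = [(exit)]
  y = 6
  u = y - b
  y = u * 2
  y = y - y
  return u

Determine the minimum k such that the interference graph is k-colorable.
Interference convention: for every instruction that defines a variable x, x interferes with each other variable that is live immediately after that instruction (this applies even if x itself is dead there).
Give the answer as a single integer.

Answer: 3

Derivation:
Per-block:
  n0: {p,z} / ∅
  n1: {b,p,z} / {p,z}
  n2: {p} / ∅
  n3: {b,u} / ∅
  n4: {u,y} / ∅
  n5: {u,y} / {b}

Live sets:
  n0: in=∅ out={p,z}
  n1: in={p,z} out={b,z}
  n2: in={b,z} out={b,p,z}
  n3: in=∅ out={b}
  n4: in={b} out={b}
  n5: in={b} out=∅

Conflict graph:
  b — {p,u,y,z}
  p — {b,z}
  u — {b,y}
  y — {b,u}
  z — {b,p}

Registers:
  clique {b,p,z} ⇒ need ≥ 3
  3-colouring: r0={b}  r1={p,u}  r2={y,z}
  χ = 3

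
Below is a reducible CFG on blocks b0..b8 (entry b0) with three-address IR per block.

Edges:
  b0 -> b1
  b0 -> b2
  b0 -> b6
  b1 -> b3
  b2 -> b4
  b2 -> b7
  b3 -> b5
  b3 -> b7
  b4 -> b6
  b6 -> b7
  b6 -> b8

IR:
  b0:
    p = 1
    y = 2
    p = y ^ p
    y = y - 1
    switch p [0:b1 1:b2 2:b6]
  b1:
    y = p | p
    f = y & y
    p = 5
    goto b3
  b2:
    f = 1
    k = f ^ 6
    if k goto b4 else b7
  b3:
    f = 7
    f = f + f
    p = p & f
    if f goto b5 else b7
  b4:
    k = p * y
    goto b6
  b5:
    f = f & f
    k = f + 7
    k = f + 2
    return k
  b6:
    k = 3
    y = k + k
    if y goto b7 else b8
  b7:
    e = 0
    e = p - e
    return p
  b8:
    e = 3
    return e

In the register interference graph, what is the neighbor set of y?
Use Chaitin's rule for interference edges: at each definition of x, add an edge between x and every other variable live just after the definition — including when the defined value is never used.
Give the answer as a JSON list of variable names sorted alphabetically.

Per-block:
  b0 def {p,y} use ∅
  b1 def {f,p,y} use {p}
  b2 def {f,k} use ∅
  b3 def {f,p} use {p}
  b4 def {k} use {p,y}
  b5 def {f,k} use {f}
  b6 def {k,y} use ∅
  b7 def {e} use {p}
  b8 def {e} use ∅

Backward fixpoint:
  b0: in=∅ out={p,y}
  b1: in={p} out={p}
  b2: in={p,y} out={p,y}
  b3: in={p} out={f,p}
  b4: in={p,y} out={p}
  b5: in={f} out=∅
  b6: in={p} out={p}
  b7: in={p} out=∅
  b8: in=∅ out=∅

Interference:
  e↔{p}
  f↔{k,p,y}
  k↔{f,p,y}
  p↔{e,f,k,y}
  y↔{f,k,p}

N(y) = ["f", "k", "p"]

Answer: ["f", "k", "p"]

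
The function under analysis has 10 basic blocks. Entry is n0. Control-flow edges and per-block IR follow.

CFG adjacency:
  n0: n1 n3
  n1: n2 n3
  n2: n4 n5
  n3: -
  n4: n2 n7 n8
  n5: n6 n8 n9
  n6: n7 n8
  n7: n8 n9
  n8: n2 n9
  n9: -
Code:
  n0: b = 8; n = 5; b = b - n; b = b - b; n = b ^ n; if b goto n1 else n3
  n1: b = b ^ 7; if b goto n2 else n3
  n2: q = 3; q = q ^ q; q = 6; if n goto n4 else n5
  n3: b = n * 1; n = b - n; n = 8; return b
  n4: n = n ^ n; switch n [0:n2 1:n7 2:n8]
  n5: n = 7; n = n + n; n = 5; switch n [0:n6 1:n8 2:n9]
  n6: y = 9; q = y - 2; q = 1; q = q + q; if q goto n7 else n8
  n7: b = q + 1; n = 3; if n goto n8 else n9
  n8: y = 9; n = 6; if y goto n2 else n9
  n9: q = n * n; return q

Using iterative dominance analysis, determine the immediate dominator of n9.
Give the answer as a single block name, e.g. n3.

Answer: n2

Working:
idom tree: n1←n0 n2←n1 n3←n0 n4←n2 n5←n2 n6←n5 n7←n2 n8←n2 n9←n2
Dom at joins:
  n2: preds {n1,n4,n8}: {n0,n1} ∩ {n0,n1,n2,n4} ∩ {n0,n1,n2,n8} = {n0,n1}; idom=n1
  n3: preds {n0,n1}: {n0} ∩ {n0,n1} = {n0}; idom=n0
  n7: preds {n4,n6}: {n0,n1,n2,n4} ∩ {n0,n1,n2,n5,n6} = {n0,n1,n2}; idom=n2
  n8: preds {n4,n5,n6,n7}: {n0,n1,n2,n4} ∩ {n0,n1,n2,n5} ∩ {n0,n1,n2,n5,n6} ∩ {n0,n1,n2,n7} = {n0,n1,n2}; idom=n2
  n9: preds {n5,n7,n8}: {n0,n1,n2,n5} ∩ {n0,n1,n2,n7} ∩ {n0,n1,n2,n8} = {n0,n1,n2}; idom=n2

idom(n9) = n2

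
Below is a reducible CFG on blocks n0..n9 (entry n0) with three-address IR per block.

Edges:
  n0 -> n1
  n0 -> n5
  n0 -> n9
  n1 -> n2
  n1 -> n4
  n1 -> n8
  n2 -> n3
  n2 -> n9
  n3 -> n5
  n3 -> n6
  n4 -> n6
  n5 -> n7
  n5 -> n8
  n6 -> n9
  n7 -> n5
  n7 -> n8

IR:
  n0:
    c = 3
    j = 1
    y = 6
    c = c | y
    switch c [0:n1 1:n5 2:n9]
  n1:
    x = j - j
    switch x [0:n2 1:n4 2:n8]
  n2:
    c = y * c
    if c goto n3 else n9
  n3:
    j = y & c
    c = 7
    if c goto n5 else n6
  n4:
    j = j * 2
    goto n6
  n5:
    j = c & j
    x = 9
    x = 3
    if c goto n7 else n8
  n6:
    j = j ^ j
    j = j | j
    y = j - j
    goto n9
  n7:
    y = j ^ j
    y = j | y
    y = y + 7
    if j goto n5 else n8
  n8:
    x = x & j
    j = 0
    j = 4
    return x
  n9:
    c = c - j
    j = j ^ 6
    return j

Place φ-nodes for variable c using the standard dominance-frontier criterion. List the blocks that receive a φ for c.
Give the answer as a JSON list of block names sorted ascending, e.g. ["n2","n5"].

idom tree: n1←n0 n2←n1 n3←n2 n4←n1 n5←n0 n6←n1 n7←n5 n8←n0 n9←n0
Join-block Dom:
  n5: preds {n0,n3,n7}: {n0} ∩ {n0,n1,n2,n3} ∩ {n0,n5,n7} = {n0}; idom=n0
  n6: preds {n3,n4}: {n0,n1,n2,n3} ∩ {n0,n1,n4} = {n0,n1}; idom=n1
  n8: preds {n1,n5,n7}: {n0,n1} ∩ {n0,n5} ∩ {n0,n5,n7} = {n0}; idom=n0
  n9: preds {n0,n2,n6}: {n0} ∩ {n0,n1,n2} ∩ {n0,n1,n6} = {n0}; idom=n0

DF walk-up:
  join n5 pred n0: · stop@n0
  join n5 pred n3: n3→n2→n1 stop@n0
  join n5 pred n7: n7→n5 stop@n0
  join n6 pred n3: n3→n2 stop@n1
  join n6 pred n4: n4 stop@n1
  join n8 pred n1: n1 stop@n0
  join n8 pred n5: n5 stop@n0
  join n8 pred n7: n7→n5 stop@n0
  join n9 pred n0: · stop@n0
  join n9 pred n2: n2→n1 stop@n0
  join n9 pred n6: n6→n1 stop@n0
  DF(n0)=∅
  DF(n1)={n5,n8,n9}
  DF(n2)={n5,n6,n9}
  DF(n3)={n5,n6}
  DF(n4)={n6}
  DF(n5)={n5,n8}
  DF(n6)={n9}
  DF(n7)={n5,n8}
  DF(n8)=∅
  DF(n9)=∅

φ for c: defs {n0,n2,n3,n9}
  DF⁺ = {n5,n6,n8,n9}

Answer: ["n5", "n6", "n8", "n9"]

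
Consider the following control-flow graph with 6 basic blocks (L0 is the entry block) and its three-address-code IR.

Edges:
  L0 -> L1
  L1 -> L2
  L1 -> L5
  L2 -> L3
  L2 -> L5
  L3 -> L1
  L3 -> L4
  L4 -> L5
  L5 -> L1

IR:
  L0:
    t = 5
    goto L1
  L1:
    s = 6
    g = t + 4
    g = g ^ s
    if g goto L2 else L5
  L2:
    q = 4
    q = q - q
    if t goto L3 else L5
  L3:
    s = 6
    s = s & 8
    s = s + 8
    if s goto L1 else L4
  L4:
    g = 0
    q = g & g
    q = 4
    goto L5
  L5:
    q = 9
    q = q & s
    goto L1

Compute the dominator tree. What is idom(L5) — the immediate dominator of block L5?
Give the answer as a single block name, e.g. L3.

idom tree: L1←L0 L2←L1 L3←L2 L4←L3 L5←L1
Dom∩ at merges:
  L1: preds {L0,L3,L5}: {L0} ∩ {L0,L1,L2,L3} ∩ {L0,L1,L5} = {L0}; idom=L0
  L5: preds {L1,L2,L4}: {L0,L1} ∩ {L0,L1,L2} ∩ {L0,L1,L2,L3,L4} = {L0,L1}; idom=L1

idom(L5) = L1

Answer: L1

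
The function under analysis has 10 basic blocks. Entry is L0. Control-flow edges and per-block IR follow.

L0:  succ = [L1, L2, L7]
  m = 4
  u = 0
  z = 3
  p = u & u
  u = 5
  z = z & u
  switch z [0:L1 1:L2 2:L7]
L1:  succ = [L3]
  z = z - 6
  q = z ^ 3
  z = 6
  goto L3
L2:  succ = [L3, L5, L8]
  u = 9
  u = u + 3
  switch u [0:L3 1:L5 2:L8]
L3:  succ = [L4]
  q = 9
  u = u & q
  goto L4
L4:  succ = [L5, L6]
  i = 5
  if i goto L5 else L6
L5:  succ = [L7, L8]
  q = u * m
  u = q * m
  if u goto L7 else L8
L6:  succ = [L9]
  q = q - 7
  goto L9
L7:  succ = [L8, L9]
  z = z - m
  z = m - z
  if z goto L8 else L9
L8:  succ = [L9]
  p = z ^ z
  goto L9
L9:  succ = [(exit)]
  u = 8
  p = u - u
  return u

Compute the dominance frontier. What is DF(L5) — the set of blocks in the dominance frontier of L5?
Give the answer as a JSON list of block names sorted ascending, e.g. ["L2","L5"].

Answer: ["L7", "L8"]

Working:
idom tree: L1←L0 L2←L0 L3←L0 L4←L3 L5←L0 L6←L4 L7←L0 L8←L0 L9←L0
Join-block Dom:
  L3: preds {L1,L2}: {L0,L1} ∩ {L0,L2} = {L0}; idom=L0
  L5: preds {L2,L4}: {L0,L2} ∩ {L0,L3,L4} = {L0}; idom=L0
  L7: preds {L0,L5}: {L0} ∩ {L0,L5} = {L0}; idom=L0
  L8: preds {L2,L5,L7}: {L0,L2} ∩ {L0,L5} ∩ {L0,L7} = {L0}; idom=L0
  L9: preds {L6,L7,L8}: {L0,L3,L4,L6} ∩ {L0,L7} ∩ {L0,L8} = {L0}; idom=L0

DF walk-up:
  L3←L1: walk L1 to L0
  L3←L2: walk L2 to L0
  L5←L2: walk L2 to L0
  L5←L4: walk L4→L3 to L0
  L7←L0: walk · to L0
  L7←L5: walk L5 to L0
  L8←L2: walk L2 to L0
  L8←L5: walk L5 to L0
  L8←L7: walk L7 to L0
  L9←L6: walk L6→L4→L3 to L0
  L9←L7: walk L7 to L0
  L9←L8: walk L8 to L0
  L0: DF=∅
  L1: DF={L3}
  L2: DF={L3,L5,L8}
  L3: DF={L5,L9}
  L4: DF={L5,L9}
  L5: DF={L7,L8}
  L6: DF={L9}
  L7: DF={L8,L9}
  L8: DF={L9}
  L9: DF=∅

DF(L5) = ["L7", "L8"]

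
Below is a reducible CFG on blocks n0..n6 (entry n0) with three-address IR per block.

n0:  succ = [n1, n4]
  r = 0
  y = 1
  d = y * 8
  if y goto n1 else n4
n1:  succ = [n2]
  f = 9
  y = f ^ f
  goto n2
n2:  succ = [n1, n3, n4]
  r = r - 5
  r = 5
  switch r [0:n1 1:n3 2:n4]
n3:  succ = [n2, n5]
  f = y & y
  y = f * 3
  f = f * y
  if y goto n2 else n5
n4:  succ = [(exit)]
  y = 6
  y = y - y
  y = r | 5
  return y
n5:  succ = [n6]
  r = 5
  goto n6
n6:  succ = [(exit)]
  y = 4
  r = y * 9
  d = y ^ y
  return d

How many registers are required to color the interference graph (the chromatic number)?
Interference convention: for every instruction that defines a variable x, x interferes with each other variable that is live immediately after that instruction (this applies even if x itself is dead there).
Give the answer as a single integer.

Answer: 3

Working:
Block summaries:
  n0 def {d,r,y} use ∅
  n1 def {f,y} use ∅
  n2 def {r} use {r}
  n3 def {f,y} use {y}
  n4 def {y} use {r}
  n5 def {r} use ∅
  n6 def {d,r,y} use ∅

Live sets:
  n0 li=∅ lo={r}
  n1 li={r} lo={r,y}
  n2 li={r,y} lo={r,y}
  n3 li={r,y} lo={r,y}
  n4 li={r} lo=∅
  n5 li=∅ lo=∅
  n6 li=∅ lo=∅

Interference:
  d — {r,y}
  f — {r,y}
  r — {d,f,y}
  y — {d,f,r}

Chromatic number:
  {d,r,y} pairwise interfere (3-clique) ⇒ χ ≥ 3
  3-colouring: c0={r}  c1={y}  c2={d,f}
  χ = 3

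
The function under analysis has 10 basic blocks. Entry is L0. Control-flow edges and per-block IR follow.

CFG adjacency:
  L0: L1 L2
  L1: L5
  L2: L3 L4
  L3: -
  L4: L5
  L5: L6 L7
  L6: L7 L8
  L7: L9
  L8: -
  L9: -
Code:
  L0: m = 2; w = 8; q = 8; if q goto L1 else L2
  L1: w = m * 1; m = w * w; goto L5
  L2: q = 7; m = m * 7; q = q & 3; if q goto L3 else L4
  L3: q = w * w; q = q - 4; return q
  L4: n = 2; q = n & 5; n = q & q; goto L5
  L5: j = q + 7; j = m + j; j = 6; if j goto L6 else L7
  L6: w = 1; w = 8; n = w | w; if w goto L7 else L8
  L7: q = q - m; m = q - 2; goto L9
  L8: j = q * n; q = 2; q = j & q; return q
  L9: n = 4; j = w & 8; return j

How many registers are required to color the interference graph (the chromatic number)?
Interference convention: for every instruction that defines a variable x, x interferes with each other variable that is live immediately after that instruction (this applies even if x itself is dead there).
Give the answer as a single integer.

Block summaries:
  L0 def {m,q,w} use ∅
  L1 def {m,w} use {m}
  L2 def {m,q} use {m}
  L3 def {q} use {w}
  L4 def {n,q} use ∅
  L5 def {j} use {m,q}
  L6 def {n,w} use ∅
  L7 def {m,q} use {m,q}
  L8 def {j,q} use {n,q}
  L9 def {j,n} use {w}

Backward fixpoint:
  L0 li=∅ lo={m,q,w}
  L1 li={m,q} lo={m,q,w}
  L2 li={m,w} lo={m,w}
  L3 li={w} lo=∅
  L4 li={m,w} lo={m,q,w}
  L5 li={m,q,w} lo={m,q,w}
  L6 li={m,q} lo={m,n,q,w}
  L7 li={m,q,w} lo={w}
  L8 li={n,q} lo=∅
  L9 li={w} lo=∅

Interfere edges:
  j — {m,q,w}
  m — {j,n,q,w}
  n — {m,q,w}
  q — {j,m,n,w}
  w — {j,m,n,q}

Colouring:
  {j,m,q,w} pairwise interfere (4-clique) ⇒ χ ≥ 4
  4-colouring: r0={m}  r1={q}  r2={w}  r3={j,n}
  χ = 4

Answer: 4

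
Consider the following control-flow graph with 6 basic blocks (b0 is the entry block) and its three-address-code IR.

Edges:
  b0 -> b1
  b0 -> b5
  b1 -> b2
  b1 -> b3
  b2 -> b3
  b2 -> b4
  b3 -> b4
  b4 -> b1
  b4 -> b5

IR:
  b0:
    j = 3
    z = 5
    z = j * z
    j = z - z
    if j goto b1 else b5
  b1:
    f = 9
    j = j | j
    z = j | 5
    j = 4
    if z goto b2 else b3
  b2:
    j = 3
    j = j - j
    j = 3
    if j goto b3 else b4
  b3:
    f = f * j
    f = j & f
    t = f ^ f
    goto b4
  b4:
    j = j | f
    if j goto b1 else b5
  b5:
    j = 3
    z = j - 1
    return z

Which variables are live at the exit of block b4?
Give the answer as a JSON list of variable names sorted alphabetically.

Block summaries:
  b0: {j,z} / ∅
  b1: {f,j,z} / {j}
  b2: {j} / ∅
  b3: {f,t} / {f,j}
  b4: {j} / {f,j}
  b5: {j,z} / ∅

Live sets:
  b0 li=∅ lo={j}
  b1 li={j} lo={f,j}
  b2 li={f} lo={f,j}
  b3 li={f,j} lo={f,j}
  b4 li={f,j} lo={j}
  b5 li=∅ lo=∅

live-out(b4) = ["j"]

Answer: ["j"]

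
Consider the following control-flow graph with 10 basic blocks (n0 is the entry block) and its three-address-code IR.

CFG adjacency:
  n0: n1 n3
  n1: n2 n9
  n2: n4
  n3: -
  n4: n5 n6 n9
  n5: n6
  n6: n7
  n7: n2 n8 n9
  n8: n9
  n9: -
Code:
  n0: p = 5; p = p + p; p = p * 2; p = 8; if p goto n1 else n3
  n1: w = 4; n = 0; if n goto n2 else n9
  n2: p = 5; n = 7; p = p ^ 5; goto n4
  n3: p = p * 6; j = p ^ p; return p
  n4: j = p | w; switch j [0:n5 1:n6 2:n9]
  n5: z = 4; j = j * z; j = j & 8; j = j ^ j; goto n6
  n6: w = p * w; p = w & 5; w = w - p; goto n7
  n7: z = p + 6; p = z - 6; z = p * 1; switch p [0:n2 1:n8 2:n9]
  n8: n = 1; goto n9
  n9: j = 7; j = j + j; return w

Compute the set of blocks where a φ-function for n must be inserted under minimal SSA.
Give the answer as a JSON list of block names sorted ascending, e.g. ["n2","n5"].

Answer: ["n2", "n9"]

Analysis:
idom tree: n1←n0 n2←n1 n3←n0 n4←n2 n5←n4 n6←n4 n7←n6 n8←n7 n9←n1
Dom at joins:
  n2: preds {n1,n7}: {n0,n1} ∩ {n0,n1,n2,n4,n6,n7} = {n0,n1}; idom=n1
  n6: preds {n4,n5}: {n0,n1,n2,n4} ∩ {n0,n1,n2,n4,n5} = {n0,n1,n2,n4}; idom=n4
  n9: preds {n1,n4,n7,n8}: {n0,n1} ∩ {n0,n1,n2,n4} ∩ {n0,n1,n2,n4,n6,n7} ∩ {n0,n1,n2,n4,n6,n7,n8} = {n0,n1}; idom=n1

DF walk-up:
  join n2 pred n1: · stop@n1
  join n2 pred n7: n7→n6→n4→n2 stop@n1
  join n6 pred n4: · stop@n4
  join n6 pred n5: n5 stop@n4
  join n9 pred n1: · stop@n1
  join n9 pred n4: n4→n2 stop@n1
  join n9 pred n7: n7→n6→n4→n2 stop@n1
  join n9 pred n8: n8→n7→n6→n4→n2 stop@n1
  n0 → ∅
  n1 → ∅
  n2 → {n2,n9}
  n3 → ∅
  n4 → {n2,n9}
  n5 → {n6}
  n6 → {n2,n9}
  n7 → {n2,n9}
  n8 → {n9}
  n9 → ∅

φ for n: defs {n1,n2,n8}
  DF⁺ = {n2,n9}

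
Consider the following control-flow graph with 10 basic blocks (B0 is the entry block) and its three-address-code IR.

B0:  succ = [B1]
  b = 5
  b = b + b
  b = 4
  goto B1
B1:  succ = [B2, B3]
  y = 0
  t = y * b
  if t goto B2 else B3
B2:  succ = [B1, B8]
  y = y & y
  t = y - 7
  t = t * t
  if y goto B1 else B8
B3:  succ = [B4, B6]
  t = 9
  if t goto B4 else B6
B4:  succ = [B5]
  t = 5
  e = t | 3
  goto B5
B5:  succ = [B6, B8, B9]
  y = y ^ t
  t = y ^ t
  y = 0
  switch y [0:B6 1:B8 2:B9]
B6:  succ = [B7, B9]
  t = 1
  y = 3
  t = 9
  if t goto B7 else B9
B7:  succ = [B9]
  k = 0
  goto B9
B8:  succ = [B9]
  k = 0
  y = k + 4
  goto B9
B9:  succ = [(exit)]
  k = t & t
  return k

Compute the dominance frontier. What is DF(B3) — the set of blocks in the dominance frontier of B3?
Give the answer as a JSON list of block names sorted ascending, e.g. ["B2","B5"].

idom tree: B1←B0 B2←B1 B3←B1 B4←B3 B5←B4 B6←B3 B7←B6 B8←B1 B9←B1
Dom at joins:
  B1: preds {B0,B2}: {B0} ∩ {B0,B1,B2} = {B0}; idom=B0
  B6: preds {B3,B5}: {B0,B1,B3} ∩ {B0,B1,B3,B4,B5} = {B0,B1,B3}; idom=B3
  B8: preds {B2,B5}: {B0,B1,B2} ∩ {B0,B1,B3,B4,B5} = {B0,B1}; idom=B1
  B9: preds {B5,B6,B7,B8}: {B0,B1,B3,B4,B5} ∩ {B0,B1,B3,B6} ∩ {B0,B1,B3,B6,B7} ∩ {B0,B1,B8} = {B0,B1}; idom=B1

Frontier:
  join B1 pred B0: · stop@B0
  join B1 pred B2: B2→B1 stop@B0
  join B6 pred B3: · stop@B3
  join B6 pred B5: B5→B4 stop@B3
  join B8 pred B2: B2 stop@B1
  join B8 pred B5: B5→B4→B3 stop@B1
  join B9 pred B5: B5→B4→B3 stop@B1
  join B9 pred B6: B6→B3 stop@B1
  join B9 pred B7: B7→B6→B3 stop@B1
  join B9 pred B8: B8 stop@B1
  B0 → ∅
  B1 → {B1}
  B2 → {B1,B8}
  B3 → {B8,B9}
  B4 → {B6,B8,B9}
  B5 → {B6,B8,B9}
  B6 → {B9}
  B7 → {B9}
  B8 → {B9}
  B9 → ∅

DF(B3) = ["B8", "B9"]

Answer: ["B8", "B9"]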